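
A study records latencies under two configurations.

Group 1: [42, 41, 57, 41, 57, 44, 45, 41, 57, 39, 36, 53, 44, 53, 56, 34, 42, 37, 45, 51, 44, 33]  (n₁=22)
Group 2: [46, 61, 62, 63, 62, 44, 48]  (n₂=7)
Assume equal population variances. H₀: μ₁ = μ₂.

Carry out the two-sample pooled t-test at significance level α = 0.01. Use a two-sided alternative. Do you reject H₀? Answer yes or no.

x̄₁=45.091, s₁=7.659, n₁=22
x̄₂=55.143, s₂=8.649, n₂=7
s_p² = [21·7.659² + 6·8.649²]/27 = 62.2472
SE = √(s_p²·(1/22+1/7)) = 3.4237
t = (45.091−55.143)/3.4237 = -2.9360
df = 27
p-value (two-sided) = 0.00672
At α=0.01: p < α → reject H₀

reject H₀: yes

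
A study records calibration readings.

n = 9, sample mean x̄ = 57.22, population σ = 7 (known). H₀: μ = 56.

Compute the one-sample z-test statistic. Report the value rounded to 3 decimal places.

test statistic = 0.523

SE = σ/√n = 7/√9 = 2.3333
z = (x̄−μ₀)/SE = (57.22−56)/2.3333 = 0.5229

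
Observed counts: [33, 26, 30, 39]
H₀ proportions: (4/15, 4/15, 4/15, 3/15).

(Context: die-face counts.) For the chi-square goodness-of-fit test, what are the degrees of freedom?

df = k − 1 = 4 − 1 = 3

degrees of freedom = 3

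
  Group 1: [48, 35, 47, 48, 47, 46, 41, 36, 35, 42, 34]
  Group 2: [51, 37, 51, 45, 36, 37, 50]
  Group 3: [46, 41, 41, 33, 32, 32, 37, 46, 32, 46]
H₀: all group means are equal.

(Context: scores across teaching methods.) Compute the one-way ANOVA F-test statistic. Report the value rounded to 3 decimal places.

Group means [41.73, 43.86, 38.60], grand mean 41.143
SSB = Σnᵢ(x̄ᵢ−x̄)² = 119.990; SSW = ΣΣ(x−x̄ᵢ)² = 973.439
MSB = 119.990/2 = 59.9948; MSW = 973.439/25 = 38.9376
F = MSB/MSW = 1.5408
df = (2, 25)

test statistic = 1.541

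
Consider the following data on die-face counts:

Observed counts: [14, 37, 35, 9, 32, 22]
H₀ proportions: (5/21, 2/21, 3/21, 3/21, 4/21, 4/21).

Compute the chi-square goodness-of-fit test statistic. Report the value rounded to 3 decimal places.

n = 149; E_i = n·p_i = [35.48, 14.19, 21.29, 21.29, 28.38, 28.38]
χ² = (14−35.48)²/35.48 + (37−14.19)²/14.19 + (35−21.29)²/21.29 + (9−21.29)²/21.29 + (32−28.38)²/28.38 + (22−28.38)²/28.38 = 67.4879
df = 5

test statistic = 67.488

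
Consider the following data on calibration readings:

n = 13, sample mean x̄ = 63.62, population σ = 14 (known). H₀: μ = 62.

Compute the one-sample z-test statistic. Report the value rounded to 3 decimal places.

test statistic = 0.417

SE = σ/√n = 14/√13 = 3.8829
z = (x̄−μ₀)/SE = (63.62−62)/3.8829 = 0.4172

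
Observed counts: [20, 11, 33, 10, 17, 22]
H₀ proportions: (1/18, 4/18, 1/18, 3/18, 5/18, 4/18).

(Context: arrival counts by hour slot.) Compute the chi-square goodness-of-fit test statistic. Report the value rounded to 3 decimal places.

test statistic = 162.796

n = 113; E_i = n·p_i = [6.28, 25.11, 6.28, 18.83, 31.39, 25.11]
χ² = (20−6.28)²/6.28 + (11−25.11)²/25.11 + (33−6.28)²/6.28 + (10−18.83)²/18.83 + (17−31.39)²/31.39 + (22−25.11)²/25.11 = 162.7956
df = 5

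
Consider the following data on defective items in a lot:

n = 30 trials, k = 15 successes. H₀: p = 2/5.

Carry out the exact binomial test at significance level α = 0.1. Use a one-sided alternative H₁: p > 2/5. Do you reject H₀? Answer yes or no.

Exact binomial: n=30, k=15, p₀=2/5=0.4000
P(X≥15) from Σ C(n,i)·p₀^i·(1−p₀)^(n−i)
p-value (one-sided, H₁ greater) = 0.17537
At α=0.1: p ≥ α → fail to reject H₀

reject H₀: no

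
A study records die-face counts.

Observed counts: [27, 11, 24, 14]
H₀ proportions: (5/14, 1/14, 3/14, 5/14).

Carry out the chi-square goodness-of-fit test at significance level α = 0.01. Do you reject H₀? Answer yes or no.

reject H₀: yes

n = 76; E_i = n·p_i = [27.14, 5.43, 16.29, 27.14]
χ² = (27−27.14)²/27.14 + (11−5.43)²/5.43 + (24−16.29)²/16.29 + (14−27.14)²/27.14 = 15.7368
df = 3
p-value (upper-tail) = 0.00128
At α=0.01: p < α → reject H₀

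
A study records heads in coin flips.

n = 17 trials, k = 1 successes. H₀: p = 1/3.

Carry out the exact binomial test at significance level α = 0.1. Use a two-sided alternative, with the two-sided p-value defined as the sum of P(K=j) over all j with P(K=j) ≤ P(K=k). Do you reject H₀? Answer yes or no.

reject H₀: yes

Exact binomial: n=17, k=1, p₀=1/3=0.3333
P(X=j) = C(n,j)·p₀^j·(1−p₀)^(n−j); p = Σ P(X=j) over j with P(X=j) ≤ P(X=1)
p-value (two-sided) = 0.01765
At α=0.1: p < α → reject H₀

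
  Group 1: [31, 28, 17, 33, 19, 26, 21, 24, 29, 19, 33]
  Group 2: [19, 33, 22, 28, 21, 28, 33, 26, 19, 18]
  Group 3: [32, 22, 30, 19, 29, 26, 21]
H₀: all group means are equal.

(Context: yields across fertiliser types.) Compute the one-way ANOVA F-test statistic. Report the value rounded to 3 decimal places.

Group means [25.45, 24.70, 25.57], grand mean 25.214
SSB = Σnᵢ(x̄ᵢ−x̄)² = 4.173; SSW = ΣΣ(x−x̄ᵢ)² = 782.542
MSB = 4.173/2 = 2.0864; MSW = 782.542/25 = 31.3017
F = MSB/MSW = 0.0667
df = (2, 25)

test statistic = 0.067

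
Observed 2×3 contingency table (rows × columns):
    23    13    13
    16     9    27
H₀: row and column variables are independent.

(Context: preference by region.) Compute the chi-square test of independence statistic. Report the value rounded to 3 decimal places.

test statistic = 6.801

Row totals [49, 52], col totals [39, 22, 40], n=101
χ² = (23−18.92)²/18.92 + (13−10.67)²/10.67 + (13−19.41)²/19.41 + (16−20.08)²/20.08 + (9−11.33)²/11.33 + (27−20.59)²/20.59 = 6.8006
df = 2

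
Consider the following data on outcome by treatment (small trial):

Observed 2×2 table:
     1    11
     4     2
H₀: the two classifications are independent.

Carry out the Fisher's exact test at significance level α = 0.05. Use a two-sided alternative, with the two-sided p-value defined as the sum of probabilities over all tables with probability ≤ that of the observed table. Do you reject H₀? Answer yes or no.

Margins: r₁=12, r₂=6, c₁=5, c₂=13, n=18
p_obs = C(12,1)·C(6,4)/C(18,5); sum pmf over tables with pmf ≤ p_obs
p-value (two-sided) = 0.02171
At α=0.05: p < α → reject H₀

reject H₀: yes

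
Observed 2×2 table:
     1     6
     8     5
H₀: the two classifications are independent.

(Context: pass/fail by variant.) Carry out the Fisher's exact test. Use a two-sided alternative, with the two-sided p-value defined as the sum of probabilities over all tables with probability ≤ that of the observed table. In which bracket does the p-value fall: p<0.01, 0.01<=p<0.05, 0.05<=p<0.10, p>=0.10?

Margins: r₁=7, r₂=13, c₁=9, c₂=11, n=20
p_obs = C(7,1)·C(13,8)/C(20,9); sum pmf over tables with pmf ≤ p_obs
p-value (two-sided) = 0.07028
→ bracket: 0.05<=p<0.10

p-value bracket: 0.05<=p<0.10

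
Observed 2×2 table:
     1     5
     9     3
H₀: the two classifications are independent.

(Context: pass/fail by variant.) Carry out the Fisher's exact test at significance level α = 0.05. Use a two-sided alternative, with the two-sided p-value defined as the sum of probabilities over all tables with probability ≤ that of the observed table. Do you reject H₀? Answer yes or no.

Margins: r₁=6, r₂=12, c₁=10, c₂=8, n=18
p_obs = C(6,1)·C(12,9)/C(18,10); sum pmf over tables with pmf ≤ p_obs
p-value (two-sided) = 0.04299
At α=0.05: p < α → reject H₀

reject H₀: yes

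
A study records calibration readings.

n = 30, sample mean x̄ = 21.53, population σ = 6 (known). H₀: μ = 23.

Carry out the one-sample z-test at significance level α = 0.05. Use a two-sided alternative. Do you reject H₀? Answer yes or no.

SE = σ/√n = 6/√30 = 1.0954
z = (x̄−μ₀)/SE = (21.53−23)/1.0954 = -1.3419
p-value (two-sided) = 0.17962
At α=0.05: p ≥ α → fail to reject H₀

reject H₀: no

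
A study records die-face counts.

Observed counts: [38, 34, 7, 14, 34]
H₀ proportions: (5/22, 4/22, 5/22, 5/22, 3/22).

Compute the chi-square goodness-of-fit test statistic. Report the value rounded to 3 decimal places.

test statistic = 48.330

n = 127; E_i = n·p_i = [28.86, 23.09, 28.86, 28.86, 17.32]
χ² = (38−28.86)²/28.86 + (34−23.09)²/23.09 + (7−28.86)²/28.86 + (14−28.86)²/28.86 + (34−17.32)²/17.32 = 48.3302
df = 4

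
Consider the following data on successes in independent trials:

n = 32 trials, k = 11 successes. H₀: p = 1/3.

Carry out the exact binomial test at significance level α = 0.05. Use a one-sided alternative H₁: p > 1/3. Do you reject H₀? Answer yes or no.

Exact binomial: n=32, k=11, p₀=1/3=0.3333
P(X≥11) from Σ C(n,i)·p₀^i·(1−p₀)^(n−i)
p-value (one-sided, H₁ greater) = 0.51644
At α=0.05: p ≥ α → fail to reject H₀

reject H₀: no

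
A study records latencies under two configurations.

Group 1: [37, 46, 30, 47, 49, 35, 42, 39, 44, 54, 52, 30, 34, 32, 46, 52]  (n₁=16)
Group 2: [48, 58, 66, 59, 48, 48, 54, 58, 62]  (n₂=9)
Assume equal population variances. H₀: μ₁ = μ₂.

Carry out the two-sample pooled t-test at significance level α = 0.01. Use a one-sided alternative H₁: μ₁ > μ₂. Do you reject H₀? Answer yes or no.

reject H₀: no

x̄₁=41.812, s₁=8.118, n₁=16
x̄₂=55.667, s₂=6.595, n₂=9
s_p² = [15·8.118² + 8·6.595²]/23 = 58.1060
SE = √(s_p²·(1/16+1/9)) = 3.1761
t = (41.812−55.667)/3.1761 = -4.3620
df = 23
p-value (one-sided, H₁ greater) = 0.99989
At α=0.01: p ≥ α → fail to reject H₀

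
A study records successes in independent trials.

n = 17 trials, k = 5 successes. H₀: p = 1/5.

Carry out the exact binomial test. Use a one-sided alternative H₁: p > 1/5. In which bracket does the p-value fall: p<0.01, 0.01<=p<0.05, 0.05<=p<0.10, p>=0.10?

p-value bracket: p>=0.10

Exact binomial: n=17, k=5, p₀=1/5=0.2000
P(X≥5) from Σ C(n,i)·p₀^i·(1−p₀)^(n−i)
p-value (one-sided, H₁ greater) = 0.24178
→ bracket: p>=0.10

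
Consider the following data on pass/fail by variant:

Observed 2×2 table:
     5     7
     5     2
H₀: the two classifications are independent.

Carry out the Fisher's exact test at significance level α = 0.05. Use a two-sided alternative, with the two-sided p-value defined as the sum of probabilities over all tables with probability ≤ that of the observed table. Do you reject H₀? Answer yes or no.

reject H₀: no

Margins: r₁=12, r₂=7, c₁=10, c₂=9, n=19
p_obs = C(12,5)·C(7,5)/C(19,10); sum pmf over tables with pmf ≤ p_obs
p-value (two-sided) = 0.34985
At α=0.05: p ≥ α → fail to reject H₀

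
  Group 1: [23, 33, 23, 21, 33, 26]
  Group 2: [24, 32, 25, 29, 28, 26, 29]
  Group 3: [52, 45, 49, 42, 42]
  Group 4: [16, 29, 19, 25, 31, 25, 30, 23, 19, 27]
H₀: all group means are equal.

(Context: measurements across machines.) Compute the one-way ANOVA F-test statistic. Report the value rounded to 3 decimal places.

Group means [26.50, 27.57, 46.00, 24.40], grand mean 29.500
SSB = Σnᵢ(x̄ᵢ−x̄)² = 1701.386; SSW = ΣΣ(x−x̄ᵢ)² = 497.614
MSB = 1701.386/3 = 567.1286; MSW = 497.614/24 = 20.7339
F = MSB/MSW = 27.3527
df = (3, 24)

test statistic = 27.353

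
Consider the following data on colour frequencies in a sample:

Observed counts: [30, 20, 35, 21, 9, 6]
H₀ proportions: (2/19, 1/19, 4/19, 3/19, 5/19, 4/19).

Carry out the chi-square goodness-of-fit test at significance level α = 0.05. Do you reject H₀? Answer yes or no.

n = 121; E_i = n·p_i = [12.74, 6.37, 25.47, 19.11, 31.84, 25.47]
χ² = (30−12.74)²/12.74 + (20−6.37)²/6.37 + (35−25.47)²/25.47 + (21−19.11)²/19.11 + (9−31.84)²/31.84 + (6−25.47)²/25.47 = 87.5996
df = 5
p-value (upper-tail) = 0.00000
At α=0.05: p < α → reject H₀

reject H₀: yes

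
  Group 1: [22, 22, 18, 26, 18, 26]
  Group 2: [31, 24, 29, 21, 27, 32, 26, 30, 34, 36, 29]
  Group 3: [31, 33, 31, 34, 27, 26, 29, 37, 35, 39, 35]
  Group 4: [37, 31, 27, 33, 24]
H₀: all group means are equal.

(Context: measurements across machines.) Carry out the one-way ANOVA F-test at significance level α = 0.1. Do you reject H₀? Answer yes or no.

reject H₀: yes

Group means [22.00, 29.00, 32.45, 30.40], grand mean 29.091
SSB = Σnᵢ(x̄ᵢ−x̄)² = 434.800; SSW = ΣΣ(x−x̄ᵢ)² = 523.927
MSB = 434.800/3 = 144.9333; MSW = 523.927/29 = 18.0665
F = MSB/MSW = 8.0222
df = (3, 29)
p-value (upper-tail) = 0.00048
At α=0.1: p < α → reject H₀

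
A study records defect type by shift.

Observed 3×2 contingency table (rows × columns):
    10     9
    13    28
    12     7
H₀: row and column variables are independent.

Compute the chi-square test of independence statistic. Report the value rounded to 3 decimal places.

Row totals [19, 41, 19], col totals [35, 44], n=79
χ² = (10−8.42)²/8.42 + (9−10.58)²/10.58 + (13−18.16)²/18.16 + (28−22.84)²/22.84 + (12−8.42)²/8.42 + (7−10.58)²/10.58 = 5.9076
df = 2

test statistic = 5.908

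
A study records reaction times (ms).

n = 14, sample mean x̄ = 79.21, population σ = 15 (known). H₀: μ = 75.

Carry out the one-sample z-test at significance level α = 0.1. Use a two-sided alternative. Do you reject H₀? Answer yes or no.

SE = σ/√n = 15/√14 = 4.0089
z = (x̄−μ₀)/SE = (79.21−75)/4.0089 = 1.0502
p-value (two-sided) = 0.29365
At α=0.1: p ≥ α → fail to reject H₀

reject H₀: no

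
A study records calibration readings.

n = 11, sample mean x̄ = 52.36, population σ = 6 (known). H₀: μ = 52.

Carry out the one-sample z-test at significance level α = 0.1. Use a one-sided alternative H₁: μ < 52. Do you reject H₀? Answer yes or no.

SE = σ/√n = 6/√11 = 1.8091
z = (x̄−μ₀)/SE = (52.36−52)/1.8091 = 0.1990
p-value (one-sided, H₁ less) = 0.57887
At α=0.1: p ≥ α → fail to reject H₀

reject H₀: no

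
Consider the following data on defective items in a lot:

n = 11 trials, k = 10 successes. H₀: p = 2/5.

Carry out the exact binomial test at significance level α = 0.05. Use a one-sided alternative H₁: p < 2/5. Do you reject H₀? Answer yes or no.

Exact binomial: n=11, k=10, p₀=2/5=0.4000
P(X≤10) from Σ C(n,i)·p₀^i·(1−p₀)^(n−i)
p-value (one-sided, H₁ less) = 0.99996
At α=0.05: p ≥ α → fail to reject H₀

reject H₀: no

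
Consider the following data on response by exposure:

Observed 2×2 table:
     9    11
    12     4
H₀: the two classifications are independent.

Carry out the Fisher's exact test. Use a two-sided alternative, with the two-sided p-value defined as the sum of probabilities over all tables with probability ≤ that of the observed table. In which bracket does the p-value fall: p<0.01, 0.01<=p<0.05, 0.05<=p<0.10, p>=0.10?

Margins: r₁=20, r₂=16, c₁=21, c₂=15, n=36
p_obs = C(20,9)·C(16,12)/C(36,21); sum pmf over tables with pmf ≤ p_obs
p-value (two-sided) = 0.09585
→ bracket: 0.05<=p<0.10

p-value bracket: 0.05<=p<0.10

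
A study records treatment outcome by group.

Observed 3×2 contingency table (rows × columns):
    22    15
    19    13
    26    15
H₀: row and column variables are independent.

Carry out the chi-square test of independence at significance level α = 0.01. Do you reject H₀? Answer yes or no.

reject H₀: no

Row totals [37, 32, 41], col totals [67, 43], n=110
χ² = (22−22.54)²/22.54 + (15−14.46)²/14.46 + (19−19.49)²/19.49 + (13−12.51)²/12.51 + (26−24.97)²/24.97 + (15−16.03)²/16.03 = 0.1724
df = 2
p-value (upper-tail) = 0.91742
At α=0.01: p ≥ α → fail to reject H₀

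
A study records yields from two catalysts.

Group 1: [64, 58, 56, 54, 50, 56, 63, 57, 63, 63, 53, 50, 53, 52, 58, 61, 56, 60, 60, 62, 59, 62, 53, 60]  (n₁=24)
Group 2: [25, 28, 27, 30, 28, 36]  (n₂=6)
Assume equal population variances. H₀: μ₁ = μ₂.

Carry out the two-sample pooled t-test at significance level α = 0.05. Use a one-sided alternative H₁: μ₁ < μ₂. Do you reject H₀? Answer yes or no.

reject H₀: no

x̄₁=57.625, s₁=4.322, n₁=24
x̄₂=29.000, s₂=3.795, n₂=6
s_p² = [23·4.322² + 5·3.795²]/28 = 17.9152
SE = √(s_p²·(1/24+1/6)) = 1.9319
t = (57.625−29.000)/1.9319 = 14.8168
df = 28
p-value (one-sided, H₁ less) = 1.00000
At α=0.05: p ≥ α → fail to reject H₀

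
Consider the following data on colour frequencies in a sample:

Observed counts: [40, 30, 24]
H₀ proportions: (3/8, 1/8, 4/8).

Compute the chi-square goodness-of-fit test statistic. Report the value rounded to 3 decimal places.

test statistic = 40.241

n = 94; E_i = n·p_i = [35.25, 11.75, 47.00]
χ² = (40−35.25)²/35.25 + (30−11.75)²/11.75 + (24−47.00)²/47.00 = 40.2411
df = 2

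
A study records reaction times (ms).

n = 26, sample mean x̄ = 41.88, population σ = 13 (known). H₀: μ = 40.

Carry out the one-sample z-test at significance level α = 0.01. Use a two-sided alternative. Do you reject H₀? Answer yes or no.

SE = σ/√n = 13/√26 = 2.5495
z = (x̄−μ₀)/SE = (41.88−40)/2.5495 = 0.7374
p-value (two-sided) = 0.46088
At α=0.01: p ≥ α → fail to reject H₀

reject H₀: no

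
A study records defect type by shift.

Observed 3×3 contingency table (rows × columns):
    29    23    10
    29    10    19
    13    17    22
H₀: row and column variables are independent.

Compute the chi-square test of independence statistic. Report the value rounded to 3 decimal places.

test statistic = 16.082

Row totals [62, 58, 52], col totals [71, 50, 51], n=172
χ² = (29−25.59)²/25.59 + (23−18.02)²/18.02 + (10−18.38)²/18.38 + (29−23.94)²/23.94 + (10−16.86)²/16.86 + (19−17.20)²/17.20 + (13−21.47)²/21.47 + (17−15.12)²/15.12 + (22−15.42)²/15.42 = 16.0824
df = 4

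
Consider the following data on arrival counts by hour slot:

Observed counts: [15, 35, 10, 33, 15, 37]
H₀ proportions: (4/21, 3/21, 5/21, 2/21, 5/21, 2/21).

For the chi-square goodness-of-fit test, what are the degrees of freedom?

degrees of freedom = 5

df = k − 1 = 6 − 1 = 5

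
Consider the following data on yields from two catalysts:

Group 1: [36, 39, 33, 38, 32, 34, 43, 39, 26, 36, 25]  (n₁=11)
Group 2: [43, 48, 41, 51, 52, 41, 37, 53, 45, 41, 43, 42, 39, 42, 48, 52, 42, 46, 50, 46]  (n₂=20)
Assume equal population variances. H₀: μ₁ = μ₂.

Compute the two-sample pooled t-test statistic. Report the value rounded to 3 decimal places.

test statistic = -5.570

x̄₁=34.636, s₁=5.482, n₁=11
x̄₂=45.100, s₂=4.734, n₂=20
s_p² = [10·5.482² + 19·4.734²]/29 = 25.0464
SE = √(s_p²·(1/11+1/20)) = 1.8786
t = (34.636−45.100)/1.8786 = -5.5698
df = 29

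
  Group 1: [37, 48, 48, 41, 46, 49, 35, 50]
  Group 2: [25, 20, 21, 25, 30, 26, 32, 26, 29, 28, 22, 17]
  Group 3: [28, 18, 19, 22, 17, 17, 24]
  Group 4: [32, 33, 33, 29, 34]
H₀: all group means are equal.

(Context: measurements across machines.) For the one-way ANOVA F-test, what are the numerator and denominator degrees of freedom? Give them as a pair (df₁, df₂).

degrees of freedom = [3, 28]

k = 4 groups, N = 32 total
df = (k−1, N−k) = (4−1, 32−4) = (3, 28)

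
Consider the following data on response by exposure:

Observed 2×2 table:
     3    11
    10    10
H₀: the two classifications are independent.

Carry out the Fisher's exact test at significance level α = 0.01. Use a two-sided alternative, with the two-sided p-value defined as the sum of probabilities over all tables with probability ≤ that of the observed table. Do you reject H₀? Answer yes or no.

Margins: r₁=14, r₂=20, c₁=13, c₂=21, n=34
p_obs = C(14,3)·C(20,10)/C(34,13); sum pmf over tables with pmf ≤ p_obs
p-value (two-sided) = 0.15286
At α=0.01: p ≥ α → fail to reject H₀

reject H₀: no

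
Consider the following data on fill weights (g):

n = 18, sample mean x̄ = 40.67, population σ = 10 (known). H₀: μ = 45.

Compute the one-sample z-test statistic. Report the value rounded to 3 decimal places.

test statistic = -1.837

SE = σ/√n = 10/√18 = 2.3570
z = (x̄−μ₀)/SE = (40.67−45)/2.3570 = -1.8371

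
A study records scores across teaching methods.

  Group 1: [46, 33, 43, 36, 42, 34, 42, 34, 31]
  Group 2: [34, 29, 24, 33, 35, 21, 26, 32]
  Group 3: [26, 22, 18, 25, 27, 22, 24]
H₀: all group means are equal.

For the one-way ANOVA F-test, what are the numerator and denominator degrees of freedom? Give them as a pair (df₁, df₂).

degrees of freedom = [2, 21]

k = 3 groups, N = 24 total
df = (k−1, N−k) = (3−1, 24−3) = (2, 21)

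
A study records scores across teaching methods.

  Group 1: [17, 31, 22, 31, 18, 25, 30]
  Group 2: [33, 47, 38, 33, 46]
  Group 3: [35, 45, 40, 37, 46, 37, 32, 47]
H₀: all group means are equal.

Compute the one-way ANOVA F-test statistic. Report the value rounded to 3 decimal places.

test statistic = 13.717

Group means [24.86, 39.40, 39.88], grand mean 34.500
SSB = Σnᵢ(x̄ᵢ−x̄)² = 1002.068; SSW = ΣΣ(x−x̄ᵢ)² = 620.932
MSB = 1002.068/2 = 501.0339; MSW = 620.932/17 = 36.5254
F = MSB/MSW = 13.7174
df = (2, 17)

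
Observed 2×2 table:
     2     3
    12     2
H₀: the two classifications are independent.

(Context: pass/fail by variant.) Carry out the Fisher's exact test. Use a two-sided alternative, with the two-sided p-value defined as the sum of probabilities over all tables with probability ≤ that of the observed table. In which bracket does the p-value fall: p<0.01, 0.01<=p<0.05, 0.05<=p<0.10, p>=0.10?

Margins: r₁=5, r₂=14, c₁=14, c₂=5, n=19
p_obs = C(5,2)·C(14,12)/C(19,14); sum pmf over tables with pmf ≤ p_obs
p-value (two-sided) = 0.08437
→ bracket: 0.05<=p<0.10

p-value bracket: 0.05<=p<0.10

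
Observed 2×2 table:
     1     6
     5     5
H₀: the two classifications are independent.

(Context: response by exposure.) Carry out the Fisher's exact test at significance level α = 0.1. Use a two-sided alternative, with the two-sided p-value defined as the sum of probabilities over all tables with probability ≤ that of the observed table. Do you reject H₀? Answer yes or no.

Margins: r₁=7, r₂=10, c₁=6, c₂=11, n=17
p_obs = C(7,1)·C(10,5)/C(17,6); sum pmf over tables with pmf ≤ p_obs
p-value (two-sided) = 0.30430
At α=0.1: p ≥ α → fail to reject H₀

reject H₀: no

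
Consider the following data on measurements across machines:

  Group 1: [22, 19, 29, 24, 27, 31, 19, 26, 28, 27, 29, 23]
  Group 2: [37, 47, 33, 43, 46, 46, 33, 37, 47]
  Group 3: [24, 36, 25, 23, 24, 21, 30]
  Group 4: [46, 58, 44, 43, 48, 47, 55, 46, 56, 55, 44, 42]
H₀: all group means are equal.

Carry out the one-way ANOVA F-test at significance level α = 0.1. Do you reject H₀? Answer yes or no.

Group means [25.33, 41.00, 26.14, 48.67], grand mean 36.000
SSB = Σnᵢ(x̄ᵢ−x̄)² = 4195.810; SSW = ΣΣ(x−x̄ᵢ)² = 974.190
MSB = 4195.810/3 = 1398.6032; MSW = 974.190/36 = 27.0608
F = MSB/MSW = 51.6836
df = (3, 36)
p-value (upper-tail) = 0.00000
At α=0.1: p < α → reject H₀

reject H₀: yes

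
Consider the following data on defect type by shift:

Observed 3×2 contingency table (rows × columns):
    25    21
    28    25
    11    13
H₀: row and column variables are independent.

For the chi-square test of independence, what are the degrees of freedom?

df = (r−1)(c−1) = (3−1)·(2−1) = 2

degrees of freedom = 2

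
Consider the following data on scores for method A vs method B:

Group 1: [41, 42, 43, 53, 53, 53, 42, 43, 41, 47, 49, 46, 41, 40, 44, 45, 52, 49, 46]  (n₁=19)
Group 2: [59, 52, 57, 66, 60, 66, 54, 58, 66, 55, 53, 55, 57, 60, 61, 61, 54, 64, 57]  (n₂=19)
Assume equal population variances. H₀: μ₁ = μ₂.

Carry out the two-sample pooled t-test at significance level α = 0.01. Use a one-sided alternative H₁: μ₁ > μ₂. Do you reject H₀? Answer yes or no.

reject H₀: no

x̄₁=45.789, s₁=4.516, n₁=19
x̄₂=58.684, s₂=4.473, n₂=19
s_p² = [18·4.516² + 18·4.473²]/36 = 20.2018
SE = √(s_p²·(1/19+1/19)) = 1.4583
t = (45.789−58.684)/1.4583 = -8.8426
df = 36
p-value (one-sided, H₁ greater) = 1.00000
At α=0.01: p ≥ α → fail to reject H₀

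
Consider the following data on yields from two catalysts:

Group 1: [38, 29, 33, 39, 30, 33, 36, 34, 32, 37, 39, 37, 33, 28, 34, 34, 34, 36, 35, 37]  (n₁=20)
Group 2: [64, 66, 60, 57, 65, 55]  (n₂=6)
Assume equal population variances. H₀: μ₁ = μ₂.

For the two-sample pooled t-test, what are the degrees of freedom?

degrees of freedom = 24

df = n₁ + n₂ − 2 = 20 + 6 − 2 = 24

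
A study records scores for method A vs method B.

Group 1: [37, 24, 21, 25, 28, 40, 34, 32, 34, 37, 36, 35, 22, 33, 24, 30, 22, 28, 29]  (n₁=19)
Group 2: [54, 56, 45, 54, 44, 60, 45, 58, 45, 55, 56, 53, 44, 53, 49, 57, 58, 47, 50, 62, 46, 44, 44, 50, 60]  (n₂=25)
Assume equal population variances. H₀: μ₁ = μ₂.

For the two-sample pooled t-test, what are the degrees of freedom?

df = n₁ + n₂ − 2 = 19 + 25 − 2 = 42

degrees of freedom = 42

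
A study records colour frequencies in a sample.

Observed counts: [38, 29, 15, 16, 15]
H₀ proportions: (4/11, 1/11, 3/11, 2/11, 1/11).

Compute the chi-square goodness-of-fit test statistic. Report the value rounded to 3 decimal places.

test statistic = 45.673

n = 113; E_i = n·p_i = [41.09, 10.27, 30.82, 20.55, 10.27]
χ² = (38−41.09)²/41.09 + (29−10.27)²/10.27 + (15−30.82)²/30.82 + (16−20.55)²/20.55 + (15−10.27)²/10.27 = 45.6726
df = 4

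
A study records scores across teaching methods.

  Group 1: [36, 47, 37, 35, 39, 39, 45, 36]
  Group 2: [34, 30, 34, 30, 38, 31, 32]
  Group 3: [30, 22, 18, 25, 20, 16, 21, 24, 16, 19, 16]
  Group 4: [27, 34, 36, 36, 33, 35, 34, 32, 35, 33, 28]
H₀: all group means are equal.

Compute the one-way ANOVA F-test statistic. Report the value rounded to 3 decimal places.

test statistic = 41.651

Group means [39.25, 32.71, 20.64, 33.00], grand mean 30.622
SSB = Σnᵢ(x̄ᵢ−x̄)² = 1785.229; SSW = ΣΣ(x−x̄ᵢ)² = 471.474
MSB = 1785.229/3 = 595.0762; MSW = 471.474/33 = 14.2871
F = MSB/MSW = 41.6513
df = (3, 33)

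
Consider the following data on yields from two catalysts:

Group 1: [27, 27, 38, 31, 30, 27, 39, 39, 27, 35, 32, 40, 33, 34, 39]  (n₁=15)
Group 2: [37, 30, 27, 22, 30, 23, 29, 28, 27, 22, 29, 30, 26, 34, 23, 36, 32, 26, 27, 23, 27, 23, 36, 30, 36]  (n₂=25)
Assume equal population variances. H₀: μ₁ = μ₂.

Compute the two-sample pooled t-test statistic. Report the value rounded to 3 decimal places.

test statistic = 3.004

x̄₁=33.200, s₁=4.960, n₁=15
x̄₂=28.520, s₂=4.656, n₂=25
s_p² = [14·4.960² + 24·4.656²]/38 = 22.7537
SE = √(s_p²·(1/15+1/25)) = 1.5579
t = (33.200−28.520)/1.5579 = 3.0040
df = 38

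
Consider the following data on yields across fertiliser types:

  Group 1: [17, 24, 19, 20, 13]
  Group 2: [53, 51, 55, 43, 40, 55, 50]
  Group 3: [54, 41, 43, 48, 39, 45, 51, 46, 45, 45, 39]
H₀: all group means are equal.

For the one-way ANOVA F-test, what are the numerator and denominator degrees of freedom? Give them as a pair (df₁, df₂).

degrees of freedom = [2, 20]

k = 3 groups, N = 23 total
df = (k−1, N−k) = (3−1, 23−3) = (2, 20)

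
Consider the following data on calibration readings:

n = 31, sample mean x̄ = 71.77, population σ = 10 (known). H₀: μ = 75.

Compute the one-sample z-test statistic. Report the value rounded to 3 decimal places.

SE = σ/√n = 10/√31 = 1.7961
z = (x̄−μ₀)/SE = (71.77−75)/1.7961 = -1.7984

test statistic = -1.798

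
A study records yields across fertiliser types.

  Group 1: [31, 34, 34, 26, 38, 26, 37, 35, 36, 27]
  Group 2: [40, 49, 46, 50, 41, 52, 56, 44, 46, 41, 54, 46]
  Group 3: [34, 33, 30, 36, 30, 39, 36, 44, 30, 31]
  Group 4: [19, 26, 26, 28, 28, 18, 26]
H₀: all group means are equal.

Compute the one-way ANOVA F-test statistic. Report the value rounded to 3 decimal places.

Group means [32.40, 47.08, 34.30, 24.43], grand mean 35.974
SSB = Σnᵢ(x̄ᵢ−x̄)² = 2569.843; SSW = ΣΣ(x−x̄ᵢ)² = 785.131
MSB = 2569.843/3 = 856.6145; MSW = 785.131/35 = 22.4323
F = MSB/MSW = 38.1866
df = (3, 35)

test statistic = 38.187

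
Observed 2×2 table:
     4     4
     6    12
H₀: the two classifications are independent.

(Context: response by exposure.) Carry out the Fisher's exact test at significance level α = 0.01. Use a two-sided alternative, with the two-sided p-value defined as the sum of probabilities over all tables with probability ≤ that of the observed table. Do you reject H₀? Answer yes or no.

Margins: r₁=8, r₂=18, c₁=10, c₂=16, n=26
p_obs = C(8,4)·C(18,6)/C(26,10); sum pmf over tables with pmf ≤ p_obs
p-value (two-sided) = 0.66449
At α=0.01: p ≥ α → fail to reject H₀

reject H₀: no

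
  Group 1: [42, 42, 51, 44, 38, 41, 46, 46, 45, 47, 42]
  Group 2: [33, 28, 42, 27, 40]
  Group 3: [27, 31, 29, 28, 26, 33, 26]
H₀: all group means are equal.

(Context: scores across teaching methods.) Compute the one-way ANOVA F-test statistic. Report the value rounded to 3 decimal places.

Group means [44.00, 34.00, 28.57], grand mean 37.130
SSB = Σnᵢ(x̄ᵢ−x̄)² = 1080.894; SSW = ΣΣ(x−x̄ᵢ)² = 351.714
MSB = 1080.894/2 = 540.4472; MSW = 351.714/20 = 17.5857
F = MSB/MSW = 30.7322
df = (2, 20)

test statistic = 30.732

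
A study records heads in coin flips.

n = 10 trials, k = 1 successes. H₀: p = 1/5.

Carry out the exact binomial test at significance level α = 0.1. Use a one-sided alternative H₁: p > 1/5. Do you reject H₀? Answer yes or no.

reject H₀: no

Exact binomial: n=10, k=1, p₀=1/5=0.2000
P(X≥1) from Σ C(n,i)·p₀^i·(1−p₀)^(n−i)
p-value (one-sided, H₁ greater) = 0.89263
At α=0.1: p ≥ α → fail to reject H₀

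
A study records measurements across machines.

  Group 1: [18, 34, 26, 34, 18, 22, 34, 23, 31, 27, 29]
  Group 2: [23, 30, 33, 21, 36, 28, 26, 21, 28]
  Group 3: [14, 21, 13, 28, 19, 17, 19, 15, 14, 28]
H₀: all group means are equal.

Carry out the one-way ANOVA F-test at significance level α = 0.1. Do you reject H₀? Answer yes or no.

Group means [26.91, 27.33, 18.80], grand mean 24.333
SSB = Σnᵢ(x̄ᵢ−x̄)² = 460.158; SSW = ΣΣ(x−x̄ᵢ)² = 858.509
MSB = 460.158/2 = 230.0788; MSW = 858.509/27 = 31.7966
F = MSB/MSW = 7.2359
df = (2, 27)
p-value (upper-tail) = 0.00305
At α=0.1: p < α → reject H₀

reject H₀: yes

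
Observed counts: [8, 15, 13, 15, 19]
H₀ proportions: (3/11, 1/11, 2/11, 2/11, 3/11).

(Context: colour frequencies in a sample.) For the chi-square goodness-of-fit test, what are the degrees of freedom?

degrees of freedom = 4

df = k − 1 = 5 − 1 = 4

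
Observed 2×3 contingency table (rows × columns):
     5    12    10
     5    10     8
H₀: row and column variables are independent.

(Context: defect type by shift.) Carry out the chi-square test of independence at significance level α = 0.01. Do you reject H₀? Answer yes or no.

reject H₀: no

Row totals [27, 23], col totals [10, 22, 18], n=50
χ² = (5−5.40)²/5.40 + (12−11.88)²/11.88 + (10−9.72)²/9.72 + (5−4.60)²/4.60 + (10−10.12)²/10.12 + (8−8.28)²/8.28 = 0.0846
df = 2
p-value (upper-tail) = 0.95859
At α=0.01: p ≥ α → fail to reject H₀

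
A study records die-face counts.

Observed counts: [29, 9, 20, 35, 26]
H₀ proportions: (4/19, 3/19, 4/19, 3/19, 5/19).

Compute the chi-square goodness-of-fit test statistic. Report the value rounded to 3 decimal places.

test statistic = 21.629

n = 119; E_i = n·p_i = [25.05, 18.79, 25.05, 18.79, 31.32]
χ² = (29−25.05)²/25.05 + (9−18.79)²/18.79 + (20−25.05)²/25.05 + (35−18.79)²/18.79 + (26−31.32)²/31.32 = 21.6293
df = 4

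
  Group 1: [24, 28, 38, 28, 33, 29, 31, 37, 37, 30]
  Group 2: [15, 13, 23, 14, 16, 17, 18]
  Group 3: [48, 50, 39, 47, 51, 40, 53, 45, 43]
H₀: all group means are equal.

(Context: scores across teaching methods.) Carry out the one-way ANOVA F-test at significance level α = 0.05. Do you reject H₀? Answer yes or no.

Group means [31.50, 16.57, 46.22], grand mean 32.577
SSB = Σnᵢ(x̄ᵢ−x̄)² = 3480.576; SSW = ΣΣ(x−x̄ᵢ)² = 449.770
MSB = 3480.576/2 = 1740.2882; MSW = 449.770/23 = 19.5552
F = MSB/MSW = 88.9936
df = (2, 23)
p-value (upper-tail) = 0.00000
At α=0.05: p < α → reject H₀

reject H₀: yes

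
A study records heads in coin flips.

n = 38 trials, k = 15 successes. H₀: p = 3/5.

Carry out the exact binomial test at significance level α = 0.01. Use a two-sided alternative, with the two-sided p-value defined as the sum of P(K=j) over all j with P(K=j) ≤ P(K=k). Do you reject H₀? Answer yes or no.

Exact binomial: n=38, k=15, p₀=3/5=0.6000
P(X=j) = C(n,j)·p₀^j·(1−p₀)^(n−j); p = Σ P(X=j) over j with P(X=j) ≤ P(X=15)
p-value (two-sided) = 0.01237
At α=0.01: p ≥ α → fail to reject H₀

reject H₀: no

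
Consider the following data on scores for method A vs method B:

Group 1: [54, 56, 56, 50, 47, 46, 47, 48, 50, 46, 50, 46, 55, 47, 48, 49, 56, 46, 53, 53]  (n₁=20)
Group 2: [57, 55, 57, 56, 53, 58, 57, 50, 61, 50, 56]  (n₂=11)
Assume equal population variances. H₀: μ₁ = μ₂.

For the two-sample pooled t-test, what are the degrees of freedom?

degrees of freedom = 29

df = n₁ + n₂ − 2 = 20 + 11 − 2 = 29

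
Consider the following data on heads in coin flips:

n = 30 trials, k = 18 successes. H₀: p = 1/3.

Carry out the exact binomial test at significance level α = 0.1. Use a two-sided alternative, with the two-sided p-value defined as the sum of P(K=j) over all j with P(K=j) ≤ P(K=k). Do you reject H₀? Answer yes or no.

Exact binomial: n=30, k=18, p₀=1/3=0.3333
P(X=j) = C(n,j)·p₀^j·(1−p₀)^(n−j); p = Σ P(X=j) over j with P(X=j) ≤ P(X=18)
p-value (two-sided) = 0.00311
At α=0.1: p < α → reject H₀

reject H₀: yes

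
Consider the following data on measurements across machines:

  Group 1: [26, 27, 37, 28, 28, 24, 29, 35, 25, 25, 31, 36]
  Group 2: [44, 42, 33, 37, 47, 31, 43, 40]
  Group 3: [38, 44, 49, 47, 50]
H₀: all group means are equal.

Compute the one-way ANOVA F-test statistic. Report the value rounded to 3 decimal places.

Group means [29.25, 39.62, 45.60], grand mean 35.840
SSB = Σnᵢ(x̄ᵢ−x̄)² = 1112.035; SSW = ΣΣ(x−x̄ᵢ)² = 533.325
MSB = 1112.035/2 = 556.0175; MSW = 533.325/22 = 24.2420
F = MSB/MSW = 22.9361
df = (2, 22)

test statistic = 22.936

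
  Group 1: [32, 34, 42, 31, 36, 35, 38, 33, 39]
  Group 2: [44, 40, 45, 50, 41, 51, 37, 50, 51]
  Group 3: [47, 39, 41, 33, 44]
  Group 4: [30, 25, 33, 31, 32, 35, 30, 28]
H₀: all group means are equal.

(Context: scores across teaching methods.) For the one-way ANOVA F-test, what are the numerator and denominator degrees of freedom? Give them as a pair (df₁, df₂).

k = 4 groups, N = 31 total
df = (k−1, N−k) = (4−1, 31−4) = (3, 27)

degrees of freedom = [3, 27]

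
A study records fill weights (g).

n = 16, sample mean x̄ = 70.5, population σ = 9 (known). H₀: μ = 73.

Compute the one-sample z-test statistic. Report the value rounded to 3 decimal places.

test statistic = -1.111

SE = σ/√n = 9/√16 = 2.2500
z = (x̄−μ₀)/SE = (70.5−73)/2.2500 = -1.1111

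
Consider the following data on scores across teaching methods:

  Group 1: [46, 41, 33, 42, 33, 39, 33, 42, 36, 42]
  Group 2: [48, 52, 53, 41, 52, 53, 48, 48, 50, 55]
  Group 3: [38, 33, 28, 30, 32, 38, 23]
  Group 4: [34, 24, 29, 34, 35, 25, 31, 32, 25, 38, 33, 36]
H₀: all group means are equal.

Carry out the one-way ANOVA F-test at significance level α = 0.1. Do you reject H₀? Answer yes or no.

reject H₀: yes

Group means [38.70, 50.00, 31.71, 31.33], grand mean 38.077
SSB = Σnᵢ(x̄ᵢ−x̄)² = 2254.574; SSW = ΣΣ(x−x̄ᵢ)² = 750.195
MSB = 2254.574/3 = 751.5247; MSW = 750.195/35 = 21.4341
F = MSB/MSW = 35.0620
df = (3, 35)
p-value (upper-tail) = 0.00000
At α=0.1: p < α → reject H₀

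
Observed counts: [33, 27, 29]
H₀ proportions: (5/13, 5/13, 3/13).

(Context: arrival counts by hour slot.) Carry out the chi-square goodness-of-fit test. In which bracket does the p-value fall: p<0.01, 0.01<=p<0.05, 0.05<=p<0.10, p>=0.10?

n = 89; E_i = n·p_i = [34.23, 34.23, 20.54]
χ² = (33−34.23)²/34.23 + (27−34.23)²/34.23 + (29−20.54)²/20.54 = 5.0577
df = 2
p-value (upper-tail) = 0.07975
→ bracket: 0.05<=p<0.10

p-value bracket: 0.05<=p<0.10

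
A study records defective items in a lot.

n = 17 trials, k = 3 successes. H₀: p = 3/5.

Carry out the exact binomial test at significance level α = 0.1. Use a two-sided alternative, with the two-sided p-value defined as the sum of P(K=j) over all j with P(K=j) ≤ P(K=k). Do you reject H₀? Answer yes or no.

reject H₀: yes

Exact binomial: n=17, k=3, p₀=3/5=0.6000
P(X=j) = C(n,j)·p₀^j·(1−p₀)^(n−j); p = Σ P(X=j) over j with P(X=j) ≤ P(X=3)
p-value (two-sided) = 0.00062
At α=0.1: p < α → reject H₀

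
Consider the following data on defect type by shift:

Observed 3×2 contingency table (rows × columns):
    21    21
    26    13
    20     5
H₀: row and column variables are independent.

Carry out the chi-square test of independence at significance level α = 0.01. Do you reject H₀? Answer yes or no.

Row totals [42, 39, 25], col totals [67, 39], n=106
χ² = (21−26.55)²/26.55 + (21−15.45)²/15.45 + (26−24.65)²/24.65 + (13−14.35)²/14.35 + (20−15.80)²/15.80 + (5−9.20)²/9.20 = 6.3824
df = 2
p-value (upper-tail) = 0.04112
At α=0.01: p ≥ α → fail to reject H₀

reject H₀: no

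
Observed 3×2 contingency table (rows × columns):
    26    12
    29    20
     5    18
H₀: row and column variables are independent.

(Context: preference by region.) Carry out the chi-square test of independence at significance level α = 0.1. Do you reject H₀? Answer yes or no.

reject H₀: yes

Row totals [38, 49, 23], col totals [60, 50], n=110
χ² = (26−20.73)²/20.73 + (12−17.27)²/17.27 + (29−26.73)²/26.73 + (20−22.27)²/22.27 + (5−12.55)²/12.55 + (18−10.45)²/10.45 = 13.3601
df = 2
p-value (upper-tail) = 0.00126
At α=0.1: p < α → reject H₀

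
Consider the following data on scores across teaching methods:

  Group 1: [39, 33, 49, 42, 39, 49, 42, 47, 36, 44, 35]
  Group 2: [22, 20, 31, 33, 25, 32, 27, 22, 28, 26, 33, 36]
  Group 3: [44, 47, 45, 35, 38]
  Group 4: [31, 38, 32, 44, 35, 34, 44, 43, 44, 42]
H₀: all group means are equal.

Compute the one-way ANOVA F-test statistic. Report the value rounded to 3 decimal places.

test statistic = 15.864

Group means [41.36, 27.92, 41.80, 38.70], grand mean 36.474
SSB = Σnᵢ(x̄ᵢ−x̄)² = 1333.112; SSW = ΣΣ(x−x̄ᵢ)² = 952.362
MSB = 1333.112/3 = 444.3705; MSW = 952.362/34 = 28.0107
F = MSB/MSW = 15.8643
df = (3, 34)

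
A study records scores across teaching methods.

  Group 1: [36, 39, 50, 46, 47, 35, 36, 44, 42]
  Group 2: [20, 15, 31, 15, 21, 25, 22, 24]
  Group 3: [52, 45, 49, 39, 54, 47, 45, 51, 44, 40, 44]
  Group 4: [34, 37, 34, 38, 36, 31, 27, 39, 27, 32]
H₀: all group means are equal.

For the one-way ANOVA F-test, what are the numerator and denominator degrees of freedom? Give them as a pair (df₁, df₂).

degrees of freedom = [3, 34]

k = 4 groups, N = 38 total
df = (k−1, N−k) = (4−1, 38−4) = (3, 34)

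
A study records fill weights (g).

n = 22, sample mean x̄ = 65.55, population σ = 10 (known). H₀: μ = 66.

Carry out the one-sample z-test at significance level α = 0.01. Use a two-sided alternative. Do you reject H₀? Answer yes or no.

reject H₀: no

SE = σ/√n = 10/√22 = 2.1320
z = (x̄−μ₀)/SE = (65.55−66)/2.1320 = -0.2111
p-value (two-sided) = 0.83283
At α=0.01: p ≥ α → fail to reject H₀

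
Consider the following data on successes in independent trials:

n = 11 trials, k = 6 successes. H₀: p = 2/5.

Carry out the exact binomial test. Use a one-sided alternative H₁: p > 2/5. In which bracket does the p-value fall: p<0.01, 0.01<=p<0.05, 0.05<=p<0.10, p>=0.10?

Exact binomial: n=11, k=6, p₀=2/5=0.4000
P(X≥6) from Σ C(n,i)·p₀^i·(1−p₀)^(n−i)
p-value (one-sided, H₁ greater) = 0.24650
→ bracket: p>=0.10

p-value bracket: p>=0.10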